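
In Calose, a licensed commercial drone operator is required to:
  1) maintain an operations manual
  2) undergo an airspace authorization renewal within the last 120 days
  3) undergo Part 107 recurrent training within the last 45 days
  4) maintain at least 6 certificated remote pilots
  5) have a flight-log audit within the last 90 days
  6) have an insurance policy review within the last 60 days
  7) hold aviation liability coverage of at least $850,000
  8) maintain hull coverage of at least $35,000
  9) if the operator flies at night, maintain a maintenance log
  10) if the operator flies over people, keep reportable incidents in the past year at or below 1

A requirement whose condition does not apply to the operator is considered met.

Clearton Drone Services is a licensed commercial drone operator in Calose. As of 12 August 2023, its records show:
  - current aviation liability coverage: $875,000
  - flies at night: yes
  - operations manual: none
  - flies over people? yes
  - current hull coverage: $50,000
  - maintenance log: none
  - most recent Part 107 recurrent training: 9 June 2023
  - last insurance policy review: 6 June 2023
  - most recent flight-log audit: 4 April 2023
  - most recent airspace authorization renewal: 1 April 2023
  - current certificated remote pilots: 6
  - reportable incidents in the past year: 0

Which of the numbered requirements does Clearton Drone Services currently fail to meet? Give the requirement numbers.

1, 2, 3, 5, 6, 9

1. operations manual absent → not met
2. airspace authorization renewal 133 days ago vs limit 120 → not met
3. Part 107 recurrent training 64 days ago vs limit 45 → not met
4. certificated remote pilots 6 ≥ 6 → met
5. flight-log audit 130 days ago vs limit 90 → not met
6. insurance policy review 67 days ago vs limit 60 → not met
7. aviation liability coverage $875,000 ≥ $850,000 → met
8. hull coverage $50,000 ≥ $35,000 → met
9. condition 'flies at night' holds; maintenance log absent → not met
10. condition 'flies over people' holds; reportable incidents in the past year 0 ≤ 1 → met
Not met: 1, 2, 3, 5, 6, 9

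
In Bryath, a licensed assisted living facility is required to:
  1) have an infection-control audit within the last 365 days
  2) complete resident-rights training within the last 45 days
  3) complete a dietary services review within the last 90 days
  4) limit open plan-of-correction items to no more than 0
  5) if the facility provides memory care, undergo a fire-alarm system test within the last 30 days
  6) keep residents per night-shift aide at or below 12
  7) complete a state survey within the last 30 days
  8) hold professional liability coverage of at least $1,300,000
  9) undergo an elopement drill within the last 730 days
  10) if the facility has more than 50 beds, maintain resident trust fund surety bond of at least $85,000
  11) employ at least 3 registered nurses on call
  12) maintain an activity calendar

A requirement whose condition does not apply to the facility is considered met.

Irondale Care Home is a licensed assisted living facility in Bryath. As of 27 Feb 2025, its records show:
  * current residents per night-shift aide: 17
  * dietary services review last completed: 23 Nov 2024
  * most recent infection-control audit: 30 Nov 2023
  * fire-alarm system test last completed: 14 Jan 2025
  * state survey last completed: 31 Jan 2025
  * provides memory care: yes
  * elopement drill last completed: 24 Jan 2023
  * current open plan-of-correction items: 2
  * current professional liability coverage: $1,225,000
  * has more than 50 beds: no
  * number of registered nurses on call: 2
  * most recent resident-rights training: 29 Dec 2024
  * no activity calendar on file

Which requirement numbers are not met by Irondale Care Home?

1, 2, 3, 4, 5, 6, 8, 9, 11, 12

1. infection-control audit 455 days ago vs limit 365 → not met
2. resident-rights training 60 days ago vs limit 45 → not met
3. dietary services review 96 days ago vs limit 90 → not met
4. open plan-of-correction items 2 > 0 → not met
5. condition 'provides memory care' holds; fire-alarm system test 44 days ago vs limit 30 → not met
6. residents per night-shift aide 17 > 12 → not met
7. state survey 27 days ago vs limit 30 → met
8. professional liability coverage $1,225,000 < $1,300,000 → not met
9. elopement drill 765 days ago vs limit 730 → not met
10. condition 'has more than 50 beds' does not hold → requirement n/a → met
11. registered nurses on call 2 < 3 → not met
12. activity calendar absent → not met
Not met: 1, 2, 3, 4, 5, 6, 8, 9, 11, 12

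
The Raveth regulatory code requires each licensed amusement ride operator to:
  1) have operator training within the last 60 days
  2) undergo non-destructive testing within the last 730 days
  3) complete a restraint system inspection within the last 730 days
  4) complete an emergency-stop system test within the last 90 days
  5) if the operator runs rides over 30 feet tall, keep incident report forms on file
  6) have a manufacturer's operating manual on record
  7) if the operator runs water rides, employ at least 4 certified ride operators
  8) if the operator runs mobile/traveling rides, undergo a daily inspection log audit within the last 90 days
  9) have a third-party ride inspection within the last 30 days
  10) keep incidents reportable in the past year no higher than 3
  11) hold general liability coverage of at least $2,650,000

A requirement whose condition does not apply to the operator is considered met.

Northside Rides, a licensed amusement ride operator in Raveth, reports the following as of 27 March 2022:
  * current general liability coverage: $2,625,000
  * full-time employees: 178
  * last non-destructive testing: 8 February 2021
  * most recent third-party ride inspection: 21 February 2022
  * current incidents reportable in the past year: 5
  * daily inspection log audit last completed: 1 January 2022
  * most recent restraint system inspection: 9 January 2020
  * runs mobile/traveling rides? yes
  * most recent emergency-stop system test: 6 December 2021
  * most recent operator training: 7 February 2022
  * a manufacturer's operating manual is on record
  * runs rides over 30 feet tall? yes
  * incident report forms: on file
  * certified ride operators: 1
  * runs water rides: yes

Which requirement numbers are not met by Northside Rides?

1. operator training 48 days ago vs limit 60 → met
2. non-destructive testing 412 days ago vs limit 730 → met
3. restraint system inspection 808 days ago vs limit 730 → not met
4. emergency-stop system test 111 days ago vs limit 90 → not met
5. condition 'runs rides over 30 feet tall' holds; incident report forms present → met
6. manufacturer's operating manual present → met
7. condition 'runs water rides' holds; certified ride operators 1 < 4 → not met
8. condition 'runs mobile/traveling rides' holds; daily inspection log audit 85 days ago vs limit 90 → met
9. third-party ride inspection 34 days ago vs limit 30 → not met
10. incidents reportable in the past year 5 > 3 → not met
11. general liability coverage $2,625,000 < $2,650,000 → not met
Not met: 3, 4, 7, 9, 10, 11

3, 4, 7, 9, 10, 11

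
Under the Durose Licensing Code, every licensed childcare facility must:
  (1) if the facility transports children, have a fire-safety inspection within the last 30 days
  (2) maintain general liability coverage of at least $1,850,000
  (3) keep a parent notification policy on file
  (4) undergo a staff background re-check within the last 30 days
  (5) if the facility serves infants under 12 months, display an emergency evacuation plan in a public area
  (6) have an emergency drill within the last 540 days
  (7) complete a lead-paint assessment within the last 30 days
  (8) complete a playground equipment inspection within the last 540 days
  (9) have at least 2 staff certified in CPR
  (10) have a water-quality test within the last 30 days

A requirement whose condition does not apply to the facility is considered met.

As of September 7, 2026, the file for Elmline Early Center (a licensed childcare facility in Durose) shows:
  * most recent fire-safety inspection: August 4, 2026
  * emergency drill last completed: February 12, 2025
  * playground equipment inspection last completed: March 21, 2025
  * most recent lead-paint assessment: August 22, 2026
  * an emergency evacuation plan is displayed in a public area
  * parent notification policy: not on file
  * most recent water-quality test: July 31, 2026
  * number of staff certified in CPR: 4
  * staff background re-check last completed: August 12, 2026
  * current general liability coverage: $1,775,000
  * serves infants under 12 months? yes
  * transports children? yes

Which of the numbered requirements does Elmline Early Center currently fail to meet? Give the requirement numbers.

1. condition 'transports children' holds; fire-safety inspection 34 days ago vs limit 30 → not met
2. general liability coverage $1,775,000 < $1,850,000 → not met
3. parent notification policy absent → not met
4. staff background re-check 26 days ago vs limit 30 → met
5. condition 'serves infants under 12 months' holds; emergency evacuation plan present → met
6. emergency drill 572 days ago vs limit 540 → not met
7. lead-paint assessment 16 days ago vs limit 30 → met
8. playground equipment inspection 535 days ago vs limit 540 → met
9. staff certified in CPR 4 ≥ 2 → met
10. water-quality test 38 days ago vs limit 30 → not met
Not met: 1, 2, 3, 6, 10

1, 2, 3, 6, 10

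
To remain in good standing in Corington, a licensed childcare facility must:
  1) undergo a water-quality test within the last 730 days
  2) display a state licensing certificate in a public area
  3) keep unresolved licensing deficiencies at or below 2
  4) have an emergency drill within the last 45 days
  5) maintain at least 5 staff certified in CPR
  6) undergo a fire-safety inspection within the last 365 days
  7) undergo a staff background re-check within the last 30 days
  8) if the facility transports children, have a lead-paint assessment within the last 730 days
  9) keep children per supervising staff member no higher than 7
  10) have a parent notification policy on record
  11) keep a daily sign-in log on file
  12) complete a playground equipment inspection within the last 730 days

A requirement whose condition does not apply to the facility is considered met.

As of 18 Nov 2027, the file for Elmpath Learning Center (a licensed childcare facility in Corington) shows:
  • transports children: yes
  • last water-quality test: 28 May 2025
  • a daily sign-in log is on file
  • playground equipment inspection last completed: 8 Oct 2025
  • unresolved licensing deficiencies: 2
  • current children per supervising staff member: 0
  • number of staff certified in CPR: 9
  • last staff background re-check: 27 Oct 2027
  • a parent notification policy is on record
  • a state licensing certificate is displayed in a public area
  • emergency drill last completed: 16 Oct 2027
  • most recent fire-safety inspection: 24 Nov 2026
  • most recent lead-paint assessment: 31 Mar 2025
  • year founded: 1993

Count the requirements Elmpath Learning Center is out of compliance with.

1. water-quality test 904 days ago vs limit 730 → not met
2. state licensing certificate present → met
3. unresolved licensing deficiencies 2 ≤ 2 → met
4. emergency drill 33 days ago vs limit 45 → met
5. staff certified in CPR 9 ≥ 5 → met
6. fire-safety inspection 359 days ago vs limit 365 → met
7. staff background re-check 22 days ago vs limit 30 → met
8. condition 'transports children' holds; lead-paint assessment 962 days ago vs limit 730 → not met
9. children per supervising staff member 0 ≤ 7 → met
10. parent notification policy present → met
11. daily sign-in log present → met
12. playground equipment inspection 771 days ago vs limit 730 → not met
Not met: 3 of 12

3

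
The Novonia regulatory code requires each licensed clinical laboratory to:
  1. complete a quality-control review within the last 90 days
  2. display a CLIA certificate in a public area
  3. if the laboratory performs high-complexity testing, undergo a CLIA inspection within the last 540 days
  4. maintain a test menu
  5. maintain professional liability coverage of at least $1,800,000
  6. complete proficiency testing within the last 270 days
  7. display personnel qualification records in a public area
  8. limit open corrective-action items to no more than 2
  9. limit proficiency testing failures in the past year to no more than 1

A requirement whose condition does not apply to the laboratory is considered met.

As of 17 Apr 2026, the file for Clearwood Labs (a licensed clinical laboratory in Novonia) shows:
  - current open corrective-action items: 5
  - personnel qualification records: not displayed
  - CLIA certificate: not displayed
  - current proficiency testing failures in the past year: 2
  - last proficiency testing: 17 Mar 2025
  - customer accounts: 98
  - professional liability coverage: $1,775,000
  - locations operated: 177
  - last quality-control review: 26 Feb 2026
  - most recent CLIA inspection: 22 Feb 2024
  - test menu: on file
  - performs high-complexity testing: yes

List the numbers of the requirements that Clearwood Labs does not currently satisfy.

1. quality-control review 50 days ago vs limit 90 → met
2. CLIA certificate absent → not met
3. condition 'performs high-complexity testing' holds; CLIA inspection 785 days ago vs limit 540 → not met
4. test menu present → met
5. professional liability coverage $1,775,000 < $1,800,000 → not met
6. proficiency testing 396 days ago vs limit 270 → not met
7. personnel qualification records absent → not met
8. open corrective-action items 5 > 2 → not met
9. proficiency testing failures in the past year 2 > 1 → not met
Not met: 2, 3, 5, 6, 7, 8, 9

2, 3, 5, 6, 7, 8, 9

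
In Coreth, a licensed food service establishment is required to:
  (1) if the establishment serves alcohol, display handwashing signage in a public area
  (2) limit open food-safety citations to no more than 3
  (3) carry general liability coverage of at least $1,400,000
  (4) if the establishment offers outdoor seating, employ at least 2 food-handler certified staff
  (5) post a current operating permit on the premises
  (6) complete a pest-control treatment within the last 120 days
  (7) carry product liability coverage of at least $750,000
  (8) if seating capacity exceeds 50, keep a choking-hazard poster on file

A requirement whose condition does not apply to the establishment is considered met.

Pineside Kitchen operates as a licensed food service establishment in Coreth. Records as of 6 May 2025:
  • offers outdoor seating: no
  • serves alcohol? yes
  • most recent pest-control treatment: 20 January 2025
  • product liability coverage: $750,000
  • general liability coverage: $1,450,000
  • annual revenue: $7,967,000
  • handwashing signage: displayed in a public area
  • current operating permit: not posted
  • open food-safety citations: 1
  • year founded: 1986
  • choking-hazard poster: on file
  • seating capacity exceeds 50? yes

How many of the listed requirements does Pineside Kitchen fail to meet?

1

1. condition 'serves alcohol' holds; handwashing signage present → met
2. open food-safety citations 1 ≤ 3 → met
3. general liability coverage $1,450,000 ≥ $1,400,000 → met
4. condition 'offers outdoor seating' does not hold → requirement n/a → met
5. current operating permit absent → not met
6. pest-control treatment 106 days ago vs limit 120 → met
7. product liability coverage $750,000 ≥ $750,000 → met
8. condition 'seating capacity exceeds 50' holds; choking-hazard poster present → met
Not met: 1 of 8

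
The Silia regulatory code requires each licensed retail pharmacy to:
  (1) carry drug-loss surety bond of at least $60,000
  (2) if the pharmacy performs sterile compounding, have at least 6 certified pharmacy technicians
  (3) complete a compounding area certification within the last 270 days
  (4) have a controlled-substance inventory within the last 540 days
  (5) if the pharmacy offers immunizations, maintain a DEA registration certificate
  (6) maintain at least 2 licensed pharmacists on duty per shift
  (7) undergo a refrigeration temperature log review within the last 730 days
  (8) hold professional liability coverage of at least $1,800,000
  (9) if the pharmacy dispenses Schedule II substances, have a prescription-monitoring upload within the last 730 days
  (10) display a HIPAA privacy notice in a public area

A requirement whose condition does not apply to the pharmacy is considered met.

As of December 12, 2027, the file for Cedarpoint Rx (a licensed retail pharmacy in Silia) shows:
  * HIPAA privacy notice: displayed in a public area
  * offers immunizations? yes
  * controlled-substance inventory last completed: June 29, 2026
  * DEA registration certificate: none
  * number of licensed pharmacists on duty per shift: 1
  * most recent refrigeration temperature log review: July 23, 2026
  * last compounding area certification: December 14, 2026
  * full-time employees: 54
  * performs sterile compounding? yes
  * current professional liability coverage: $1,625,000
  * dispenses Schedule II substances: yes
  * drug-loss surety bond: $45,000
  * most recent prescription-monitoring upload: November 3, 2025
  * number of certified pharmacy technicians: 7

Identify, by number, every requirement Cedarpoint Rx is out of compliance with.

1, 3, 5, 6, 8, 9

1. drug-loss surety bond $45,000 < $60,000 → not met
2. condition 'performs sterile compounding' holds; certified pharmacy technicians 7 ≥ 6 → met
3. compounding area certification 363 days ago vs limit 270 → not met
4. controlled-substance inventory 531 days ago vs limit 540 → met
5. condition 'offers immunizations' holds; DEA registration certificate absent → not met
6. licensed pharmacists on duty per shift 1 < 2 → not met
7. refrigeration temperature log review 507 days ago vs limit 730 → met
8. professional liability coverage $1,625,000 < $1,800,000 → not met
9. condition 'dispenses Schedule II substances' holds; prescription-monitoring upload 769 days ago vs limit 730 → not met
10. HIPAA privacy notice present → met
Not met: 1, 3, 5, 6, 8, 9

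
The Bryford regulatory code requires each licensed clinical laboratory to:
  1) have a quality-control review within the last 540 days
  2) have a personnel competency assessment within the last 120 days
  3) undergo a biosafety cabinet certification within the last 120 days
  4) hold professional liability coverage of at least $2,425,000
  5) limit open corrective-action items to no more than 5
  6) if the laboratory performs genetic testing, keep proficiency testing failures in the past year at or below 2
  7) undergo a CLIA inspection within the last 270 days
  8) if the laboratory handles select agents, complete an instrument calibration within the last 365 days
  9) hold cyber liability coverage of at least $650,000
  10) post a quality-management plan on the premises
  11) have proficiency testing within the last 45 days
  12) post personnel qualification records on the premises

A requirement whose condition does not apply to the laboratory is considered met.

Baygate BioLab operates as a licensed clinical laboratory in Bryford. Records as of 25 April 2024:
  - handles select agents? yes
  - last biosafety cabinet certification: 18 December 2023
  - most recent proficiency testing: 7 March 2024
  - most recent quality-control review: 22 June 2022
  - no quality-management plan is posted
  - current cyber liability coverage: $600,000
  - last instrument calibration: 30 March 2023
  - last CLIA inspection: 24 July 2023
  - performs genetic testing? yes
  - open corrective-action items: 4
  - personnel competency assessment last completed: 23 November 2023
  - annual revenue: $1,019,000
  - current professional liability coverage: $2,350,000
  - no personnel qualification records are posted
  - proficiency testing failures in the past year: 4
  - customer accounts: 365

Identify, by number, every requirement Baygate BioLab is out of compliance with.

1. quality-control review 673 days ago vs limit 540 → not met
2. personnel competency assessment 154 days ago vs limit 120 → not met
3. biosafety cabinet certification 129 days ago vs limit 120 → not met
4. professional liability coverage $2,350,000 < $2,425,000 → not met
5. open corrective-action items 4 ≤ 5 → met
6. condition 'performs genetic testing' holds; proficiency testing failures in the past year 4 > 2 → not met
7. CLIA inspection 276 days ago vs limit 270 → not met
8. condition 'handles select agents' holds; instrument calibration 392 days ago vs limit 365 → not met
9. cyber liability coverage $600,000 < $650,000 → not met
10. quality-management plan absent → not met
11. proficiency testing 49 days ago vs limit 45 → not met
12. personnel qualification records absent → not met
Not met: 1, 2, 3, 4, 6, 7, 8, 9, 10, 11, 12

1, 2, 3, 4, 6, 7, 8, 9, 10, 11, 12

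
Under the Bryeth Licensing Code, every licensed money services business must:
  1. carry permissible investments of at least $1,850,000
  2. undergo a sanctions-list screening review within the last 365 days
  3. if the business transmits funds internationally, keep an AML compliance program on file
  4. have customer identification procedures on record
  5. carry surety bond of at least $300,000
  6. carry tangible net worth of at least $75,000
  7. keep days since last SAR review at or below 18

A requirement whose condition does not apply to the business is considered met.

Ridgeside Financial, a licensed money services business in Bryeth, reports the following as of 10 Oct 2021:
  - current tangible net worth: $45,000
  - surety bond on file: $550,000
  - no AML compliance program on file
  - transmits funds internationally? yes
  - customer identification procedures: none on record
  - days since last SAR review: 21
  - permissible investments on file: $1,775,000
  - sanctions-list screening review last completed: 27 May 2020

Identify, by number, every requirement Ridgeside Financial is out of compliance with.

1, 2, 3, 4, 6, 7

1. permissible investments $1,775,000 < $1,850,000 → not met
2. sanctions-list screening review 501 days ago vs limit 365 → not met
3. condition 'transmits funds internationally' holds; AML compliance program absent → not met
4. customer identification procedures absent → not met
5. surety bond $550,000 ≥ $300,000 → met
6. tangible net worth $45,000 < $75,000 → not met
7. days since last SAR review 21 > 18 → not met
Not met: 1, 2, 3, 4, 6, 7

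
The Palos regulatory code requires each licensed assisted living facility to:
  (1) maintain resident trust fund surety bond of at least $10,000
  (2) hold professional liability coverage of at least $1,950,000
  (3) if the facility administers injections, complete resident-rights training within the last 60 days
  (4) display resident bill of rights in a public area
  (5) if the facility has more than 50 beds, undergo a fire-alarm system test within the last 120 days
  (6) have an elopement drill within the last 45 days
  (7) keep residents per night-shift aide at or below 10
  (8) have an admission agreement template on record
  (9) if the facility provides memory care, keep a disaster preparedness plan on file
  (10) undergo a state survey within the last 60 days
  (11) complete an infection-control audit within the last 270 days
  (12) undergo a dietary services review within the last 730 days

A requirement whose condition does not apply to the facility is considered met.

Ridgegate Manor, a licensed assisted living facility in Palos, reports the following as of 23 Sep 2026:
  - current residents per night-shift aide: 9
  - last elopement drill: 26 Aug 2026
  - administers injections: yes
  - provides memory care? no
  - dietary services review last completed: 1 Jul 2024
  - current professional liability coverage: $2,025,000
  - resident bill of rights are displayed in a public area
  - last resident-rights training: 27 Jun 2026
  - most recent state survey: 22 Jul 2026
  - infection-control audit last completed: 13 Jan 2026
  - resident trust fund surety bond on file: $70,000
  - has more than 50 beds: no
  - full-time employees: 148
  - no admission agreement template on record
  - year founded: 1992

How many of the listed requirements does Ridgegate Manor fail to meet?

4

1. resident trust fund surety bond $70,000 ≥ $10,000 → met
2. professional liability coverage $2,025,000 ≥ $1,950,000 → met
3. condition 'administers injections' holds; resident-rights training 88 days ago vs limit 60 → not met
4. resident bill of rights present → met
5. condition 'has more than 50 beds' does not hold → requirement n/a → met
6. elopement drill 28 days ago vs limit 45 → met
7. residents per night-shift aide 9 ≤ 10 → met
8. admission agreement template absent → not met
9. condition 'provides memory care' does not hold → requirement n/a → met
10. state survey 63 days ago vs limit 60 → not met
11. infection-control audit 253 days ago vs limit 270 → met
12. dietary services review 814 days ago vs limit 730 → not met
Not met: 4 of 12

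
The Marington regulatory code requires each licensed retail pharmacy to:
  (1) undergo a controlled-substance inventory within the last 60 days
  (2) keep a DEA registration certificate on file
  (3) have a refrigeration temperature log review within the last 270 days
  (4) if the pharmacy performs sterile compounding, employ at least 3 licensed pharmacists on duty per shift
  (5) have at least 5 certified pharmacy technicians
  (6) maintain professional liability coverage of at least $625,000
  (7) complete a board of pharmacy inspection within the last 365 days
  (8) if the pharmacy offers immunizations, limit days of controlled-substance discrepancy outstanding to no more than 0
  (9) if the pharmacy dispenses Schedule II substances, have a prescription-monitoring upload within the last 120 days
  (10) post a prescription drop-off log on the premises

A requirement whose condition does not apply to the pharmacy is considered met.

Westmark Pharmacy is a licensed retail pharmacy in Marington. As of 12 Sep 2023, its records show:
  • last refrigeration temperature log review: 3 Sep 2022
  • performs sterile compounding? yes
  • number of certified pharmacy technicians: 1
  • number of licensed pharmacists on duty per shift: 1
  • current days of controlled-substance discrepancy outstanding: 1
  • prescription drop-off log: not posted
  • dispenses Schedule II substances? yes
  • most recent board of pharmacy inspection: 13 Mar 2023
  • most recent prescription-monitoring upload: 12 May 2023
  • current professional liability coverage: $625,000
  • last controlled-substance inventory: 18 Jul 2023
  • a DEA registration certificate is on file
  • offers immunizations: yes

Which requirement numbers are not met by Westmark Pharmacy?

3, 4, 5, 8, 9, 10

1. controlled-substance inventory 56 days ago vs limit 60 → met
2. DEA registration certificate present → met
3. refrigeration temperature log review 374 days ago vs limit 270 → not met
4. condition 'performs sterile compounding' holds; licensed pharmacists on duty per shift 1 < 3 → not met
5. certified pharmacy technicians 1 < 5 → not met
6. professional liability coverage $625,000 ≥ $625,000 → met
7. board of pharmacy inspection 183 days ago vs limit 365 → met
8. condition 'offers immunizations' holds; days of controlled-substance discrepancy outstanding 1 > 0 → not met
9. condition 'dispenses Schedule II substances' holds; prescription-monitoring upload 123 days ago vs limit 120 → not met
10. prescription drop-off log absent → not met
Not met: 3, 4, 5, 8, 9, 10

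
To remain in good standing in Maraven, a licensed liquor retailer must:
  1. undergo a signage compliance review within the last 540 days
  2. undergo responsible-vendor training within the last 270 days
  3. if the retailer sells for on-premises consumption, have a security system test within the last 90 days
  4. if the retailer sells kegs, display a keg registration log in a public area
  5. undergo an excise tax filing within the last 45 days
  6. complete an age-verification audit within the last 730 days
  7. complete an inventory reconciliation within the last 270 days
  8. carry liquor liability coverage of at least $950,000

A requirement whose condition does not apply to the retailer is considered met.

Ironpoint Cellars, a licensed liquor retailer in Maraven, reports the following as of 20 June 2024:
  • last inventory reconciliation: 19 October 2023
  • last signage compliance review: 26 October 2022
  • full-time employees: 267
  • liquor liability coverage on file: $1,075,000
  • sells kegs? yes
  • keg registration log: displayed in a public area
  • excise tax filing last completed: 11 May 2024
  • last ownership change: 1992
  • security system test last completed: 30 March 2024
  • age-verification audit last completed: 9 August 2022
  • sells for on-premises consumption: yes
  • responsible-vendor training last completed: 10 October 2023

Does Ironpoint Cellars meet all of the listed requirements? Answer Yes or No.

1. signage compliance review 603 days ago vs limit 540 → not met
2. responsible-vendor training 254 days ago vs limit 270 → met
3. condition 'sells for on-premises consumption' holds; security system test 82 days ago vs limit 90 → met
4. condition 'sells kegs' holds; keg registration log present → met
5. excise tax filing 40 days ago vs limit 45 → met
6. age-verification audit 681 days ago vs limit 730 → met
7. inventory reconciliation 245 days ago vs limit 270 → met
8. liquor liability coverage $1,075,000 ≥ $950,000 → met
Not met: 1

No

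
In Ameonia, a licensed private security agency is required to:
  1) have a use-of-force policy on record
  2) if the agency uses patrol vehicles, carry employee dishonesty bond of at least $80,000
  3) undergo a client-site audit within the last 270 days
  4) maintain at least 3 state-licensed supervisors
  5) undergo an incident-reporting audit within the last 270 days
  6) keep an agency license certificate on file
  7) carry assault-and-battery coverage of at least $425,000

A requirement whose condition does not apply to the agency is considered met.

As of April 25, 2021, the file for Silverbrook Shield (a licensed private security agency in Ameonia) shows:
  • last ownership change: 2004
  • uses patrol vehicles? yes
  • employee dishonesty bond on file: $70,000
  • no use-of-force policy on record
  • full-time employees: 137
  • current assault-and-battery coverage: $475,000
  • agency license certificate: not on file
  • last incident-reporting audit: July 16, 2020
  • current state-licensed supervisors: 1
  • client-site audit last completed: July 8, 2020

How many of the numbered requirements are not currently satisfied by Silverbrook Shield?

1. use-of-force policy absent → not met
2. condition 'uses patrol vehicles' holds; employee dishonesty bond $70,000 < $80,000 → not met
3. client-site audit 291 days ago vs limit 270 → not met
4. state-licensed supervisors 1 < 3 → not met
5. incident-reporting audit 283 days ago vs limit 270 → not met
6. agency license certificate absent → not met
7. assault-and-battery coverage $475,000 ≥ $425,000 → met
Not met: 6 of 7

6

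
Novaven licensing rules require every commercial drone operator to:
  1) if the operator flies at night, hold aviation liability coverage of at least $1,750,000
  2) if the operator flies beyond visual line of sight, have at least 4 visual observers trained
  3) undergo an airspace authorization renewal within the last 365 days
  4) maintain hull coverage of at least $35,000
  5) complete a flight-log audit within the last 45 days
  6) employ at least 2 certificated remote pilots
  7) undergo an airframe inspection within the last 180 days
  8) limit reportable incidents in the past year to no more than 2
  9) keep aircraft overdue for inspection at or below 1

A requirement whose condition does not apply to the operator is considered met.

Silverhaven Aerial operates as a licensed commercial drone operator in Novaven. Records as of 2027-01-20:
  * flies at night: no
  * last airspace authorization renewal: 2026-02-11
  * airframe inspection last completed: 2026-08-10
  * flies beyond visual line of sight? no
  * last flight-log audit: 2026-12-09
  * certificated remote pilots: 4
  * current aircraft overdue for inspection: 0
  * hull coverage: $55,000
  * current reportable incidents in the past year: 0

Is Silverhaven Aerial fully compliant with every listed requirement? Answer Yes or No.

Yes

1. condition 'flies at night' does not hold → requirement n/a → met
2. condition 'flies beyond visual line of sight' does not hold → requirement n/a → met
3. airspace authorization renewal 343 days ago vs limit 365 → met
4. hull coverage $55,000 ≥ $35,000 → met
5. flight-log audit 42 days ago vs limit 45 → met
6. certificated remote pilots 4 ≥ 2 → met
7. airframe inspection 163 days ago vs limit 180 → met
8. reportable incidents in the past year 0 ≤ 2 → met
9. aircraft overdue for inspection 0 ≤ 1 → met
All met.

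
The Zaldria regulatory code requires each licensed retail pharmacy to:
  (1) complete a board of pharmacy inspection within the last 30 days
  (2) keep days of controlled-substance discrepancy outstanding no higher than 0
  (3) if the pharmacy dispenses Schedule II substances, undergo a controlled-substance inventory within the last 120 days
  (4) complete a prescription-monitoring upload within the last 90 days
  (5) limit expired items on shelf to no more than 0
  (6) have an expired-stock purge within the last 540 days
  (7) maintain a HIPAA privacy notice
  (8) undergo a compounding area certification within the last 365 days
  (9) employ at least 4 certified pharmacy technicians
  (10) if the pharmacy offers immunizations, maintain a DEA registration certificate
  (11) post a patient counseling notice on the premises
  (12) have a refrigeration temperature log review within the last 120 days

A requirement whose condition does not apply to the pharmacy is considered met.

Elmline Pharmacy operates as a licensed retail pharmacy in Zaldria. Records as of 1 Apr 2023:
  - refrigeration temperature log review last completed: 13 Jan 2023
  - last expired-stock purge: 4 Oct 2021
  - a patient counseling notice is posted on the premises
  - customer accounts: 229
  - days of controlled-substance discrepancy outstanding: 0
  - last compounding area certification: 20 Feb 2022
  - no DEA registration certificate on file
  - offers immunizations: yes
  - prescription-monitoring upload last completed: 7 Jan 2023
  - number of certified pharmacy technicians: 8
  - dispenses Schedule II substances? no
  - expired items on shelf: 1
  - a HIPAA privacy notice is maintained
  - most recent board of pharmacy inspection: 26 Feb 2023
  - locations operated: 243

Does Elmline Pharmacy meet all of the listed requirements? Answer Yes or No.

1. board of pharmacy inspection 34 days ago vs limit 30 → not met
2. days of controlled-substance discrepancy outstanding 0 ≤ 0 → met
3. condition 'dispenses Schedule II substances' does not hold → requirement n/a → met
4. prescription-monitoring upload 84 days ago vs limit 90 → met
5. expired items on shelf 1 > 0 → not met
6. expired-stock purge 544 days ago vs limit 540 → not met
7. HIPAA privacy notice present → met
8. compounding area certification 405 days ago vs limit 365 → not met
9. certified pharmacy technicians 8 ≥ 4 → met
10. condition 'offers immunizations' holds; DEA registration certificate absent → not met
11. patient counseling notice present → met
12. refrigeration temperature log review 78 days ago vs limit 120 → met
Not met: 1, 5, 6, 8, 10

No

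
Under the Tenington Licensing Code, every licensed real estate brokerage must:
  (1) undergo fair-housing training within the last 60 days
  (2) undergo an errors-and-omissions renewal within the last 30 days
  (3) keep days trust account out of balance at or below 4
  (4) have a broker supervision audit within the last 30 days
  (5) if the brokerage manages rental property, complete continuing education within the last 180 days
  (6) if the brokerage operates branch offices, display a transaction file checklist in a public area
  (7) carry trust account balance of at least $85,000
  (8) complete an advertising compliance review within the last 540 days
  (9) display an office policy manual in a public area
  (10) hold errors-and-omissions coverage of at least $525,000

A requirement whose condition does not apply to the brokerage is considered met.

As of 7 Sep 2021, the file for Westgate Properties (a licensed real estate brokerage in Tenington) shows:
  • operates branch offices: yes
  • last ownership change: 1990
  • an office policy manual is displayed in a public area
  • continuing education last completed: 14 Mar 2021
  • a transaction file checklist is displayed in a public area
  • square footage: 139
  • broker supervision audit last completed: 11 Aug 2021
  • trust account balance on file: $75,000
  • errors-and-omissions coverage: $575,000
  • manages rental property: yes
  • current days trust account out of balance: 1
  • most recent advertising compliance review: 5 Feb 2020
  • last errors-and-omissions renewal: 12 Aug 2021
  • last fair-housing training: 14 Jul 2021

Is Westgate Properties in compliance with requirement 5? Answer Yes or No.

5. condition 'manages rental property' holds; continuing education 177 days ago vs limit 180 → met

Yes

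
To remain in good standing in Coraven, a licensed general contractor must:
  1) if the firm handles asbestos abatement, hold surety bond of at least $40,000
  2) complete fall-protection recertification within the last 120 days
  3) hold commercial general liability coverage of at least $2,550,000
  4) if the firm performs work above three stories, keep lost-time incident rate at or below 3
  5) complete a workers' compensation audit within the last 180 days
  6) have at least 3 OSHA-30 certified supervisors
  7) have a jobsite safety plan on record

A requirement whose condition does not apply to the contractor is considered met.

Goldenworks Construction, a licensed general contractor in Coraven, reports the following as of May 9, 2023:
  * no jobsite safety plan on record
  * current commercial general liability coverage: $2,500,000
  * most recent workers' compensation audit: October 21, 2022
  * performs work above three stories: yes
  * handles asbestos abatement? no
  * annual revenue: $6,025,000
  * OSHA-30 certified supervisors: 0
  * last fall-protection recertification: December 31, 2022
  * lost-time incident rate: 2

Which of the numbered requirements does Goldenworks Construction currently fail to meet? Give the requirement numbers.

1. condition 'handles asbestos abatement' does not hold → requirement n/a → met
2. fall-protection recertification 129 days ago vs limit 120 → not met
3. commercial general liability coverage $2,500,000 < $2,550,000 → not met
4. condition 'performs work above three stories' holds; lost-time incident rate 2 ≤ 3 → met
5. workers' compensation audit 200 days ago vs limit 180 → not met
6. OSHA-30 certified supervisors 0 < 3 → not met
7. jobsite safety plan absent → not met
Not met: 2, 3, 5, 6, 7

2, 3, 5, 6, 7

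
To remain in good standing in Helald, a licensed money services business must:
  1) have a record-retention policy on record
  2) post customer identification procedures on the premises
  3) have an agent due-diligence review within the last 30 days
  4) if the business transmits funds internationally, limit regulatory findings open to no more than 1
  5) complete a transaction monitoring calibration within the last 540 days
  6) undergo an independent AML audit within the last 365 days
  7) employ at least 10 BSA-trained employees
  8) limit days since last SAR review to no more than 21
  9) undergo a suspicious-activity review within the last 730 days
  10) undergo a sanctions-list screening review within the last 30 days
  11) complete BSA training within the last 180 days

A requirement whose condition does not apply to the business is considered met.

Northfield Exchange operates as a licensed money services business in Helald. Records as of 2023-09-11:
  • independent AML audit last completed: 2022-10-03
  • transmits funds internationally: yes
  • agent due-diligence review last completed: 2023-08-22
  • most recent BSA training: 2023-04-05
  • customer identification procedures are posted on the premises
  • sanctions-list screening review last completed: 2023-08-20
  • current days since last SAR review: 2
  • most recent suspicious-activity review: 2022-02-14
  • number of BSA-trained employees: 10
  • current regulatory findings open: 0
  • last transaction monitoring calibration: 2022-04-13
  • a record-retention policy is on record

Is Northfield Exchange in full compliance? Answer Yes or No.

Yes

1. record-retention policy present → met
2. customer identification procedures present → met
3. agent due-diligence review 20 days ago vs limit 30 → met
4. condition 'transmits funds internationally' holds; regulatory findings open 0 ≤ 1 → met
5. transaction monitoring calibration 516 days ago vs limit 540 → met
6. independent AML audit 343 days ago vs limit 365 → met
7. BSA-trained employees 10 ≥ 10 → met
8. days since last SAR review 2 ≤ 21 → met
9. suspicious-activity review 574 days ago vs limit 730 → met
10. sanctions-list screening review 22 days ago vs limit 30 → met
11. BSA training 159 days ago vs limit 180 → met
All met.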